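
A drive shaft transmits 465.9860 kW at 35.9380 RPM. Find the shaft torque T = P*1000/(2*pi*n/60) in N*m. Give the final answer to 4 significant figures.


omega = 2*pi*35.9380/60 = 3.76342 rad/s
T = 465.9860*1000 / 3.76342
T = 123800 N*m


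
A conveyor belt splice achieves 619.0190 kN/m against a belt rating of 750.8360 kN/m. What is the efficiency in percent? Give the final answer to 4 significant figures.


Eff = 619.0190 / 750.8360 * 100
Eff = 82.44 %


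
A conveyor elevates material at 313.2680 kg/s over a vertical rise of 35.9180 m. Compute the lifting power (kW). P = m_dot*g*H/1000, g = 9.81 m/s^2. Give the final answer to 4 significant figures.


P = 313.2680 * 9.81 * 35.9180 / 1000
P = 110.4 kW


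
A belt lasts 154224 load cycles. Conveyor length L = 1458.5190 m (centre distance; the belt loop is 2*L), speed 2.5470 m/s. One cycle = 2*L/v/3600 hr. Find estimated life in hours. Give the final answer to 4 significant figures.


cycle_time = 2 * 1458.5190 / 2.5470 / 3600 = 0.318134 hr
life = 154224 * 0.318134 = 49060 hours


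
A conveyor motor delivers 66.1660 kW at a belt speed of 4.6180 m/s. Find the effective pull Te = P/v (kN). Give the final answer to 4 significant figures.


Te = P / v = 66.1660 / 4.6180
Te = 14.33 kN


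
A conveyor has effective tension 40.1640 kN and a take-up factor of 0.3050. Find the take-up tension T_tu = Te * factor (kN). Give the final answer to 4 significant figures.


T_tu = 40.1640 * 0.3050
T_tu = 12.25 kN


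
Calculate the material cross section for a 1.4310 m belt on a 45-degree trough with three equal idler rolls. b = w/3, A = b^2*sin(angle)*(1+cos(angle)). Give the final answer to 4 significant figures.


b = 1.4310/3 = 0.477 m
A = 0.477^2 * sin(45 deg) * (1 + cos(45 deg))
A = 0.2747 m^2


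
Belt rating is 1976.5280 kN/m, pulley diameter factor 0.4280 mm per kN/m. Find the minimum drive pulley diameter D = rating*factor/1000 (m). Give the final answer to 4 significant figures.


D = 1976.5280 * 0.4280 / 1000
D = 0.8460 m


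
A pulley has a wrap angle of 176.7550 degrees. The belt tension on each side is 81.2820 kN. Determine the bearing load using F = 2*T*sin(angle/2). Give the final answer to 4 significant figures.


F = 2 * 81.2820 * sin(176.7550/2 deg)
F = 162.5 kN


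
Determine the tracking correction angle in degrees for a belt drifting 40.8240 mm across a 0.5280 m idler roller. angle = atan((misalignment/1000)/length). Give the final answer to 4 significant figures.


misalign_m = 40.8240 / 1000 = 0.040824 m
angle = atan(0.040824 / 0.5280)
angle = 4.421 deg


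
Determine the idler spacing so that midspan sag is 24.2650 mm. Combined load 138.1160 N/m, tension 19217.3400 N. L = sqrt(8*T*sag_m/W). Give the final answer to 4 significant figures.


sag = 24.2650/1000 = 0.024265 m
L = sqrt(8 * 19217.3400 * 0.024265 / 138.1160)
L = 5.197 m


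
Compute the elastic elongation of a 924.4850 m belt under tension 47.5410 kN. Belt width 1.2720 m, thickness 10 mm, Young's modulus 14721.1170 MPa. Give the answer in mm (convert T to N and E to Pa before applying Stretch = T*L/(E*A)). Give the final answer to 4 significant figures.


A = 1.2720 * 0.01 = 0.01272 m^2
Stretch = 47.5410*1000 * 924.4850 / (14721.1170e6 * 0.01272) * 1000
Stretch = 234.7 mm


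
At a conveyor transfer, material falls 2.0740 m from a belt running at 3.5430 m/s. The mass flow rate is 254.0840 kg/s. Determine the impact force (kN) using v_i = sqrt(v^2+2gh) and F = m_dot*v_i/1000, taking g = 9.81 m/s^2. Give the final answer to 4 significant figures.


v_i = sqrt(3.5430^2 + 2*9.81*2.0740) = 7.2969 m/s
F = 254.0840 * 7.2969 / 1000
F = 1.854 kN


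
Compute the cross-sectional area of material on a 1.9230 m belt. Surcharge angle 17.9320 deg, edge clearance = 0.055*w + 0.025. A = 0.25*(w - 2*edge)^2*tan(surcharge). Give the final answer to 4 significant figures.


edge = 0.055*1.9230 + 0.025 = 0.130765 m
ew = 1.9230 - 2*0.130765 = 1.66147 m
A = 0.25 * 1.66147^2 * tan(17.9320 deg)
A = 0.2233 m^2


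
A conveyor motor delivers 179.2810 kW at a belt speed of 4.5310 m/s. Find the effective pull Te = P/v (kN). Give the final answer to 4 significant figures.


Te = P / v = 179.2810 / 4.5310
Te = 39.57 kN


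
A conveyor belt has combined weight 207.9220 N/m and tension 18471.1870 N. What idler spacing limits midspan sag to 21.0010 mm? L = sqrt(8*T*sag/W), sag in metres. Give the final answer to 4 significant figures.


sag = 21.0010/1000 = 0.021001 m
L = sqrt(8 * 18471.1870 * 0.021001 / 207.9220)
L = 3.863 m


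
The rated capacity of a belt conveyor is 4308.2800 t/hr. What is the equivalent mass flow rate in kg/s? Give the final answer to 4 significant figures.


m_dot = 4308.2800 * 1000 / 3600
m_dot = 1197 kg/s


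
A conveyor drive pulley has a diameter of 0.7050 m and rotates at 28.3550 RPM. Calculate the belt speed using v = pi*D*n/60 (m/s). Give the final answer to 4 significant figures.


v = pi * 0.7050 * 28.3550 / 60
v = 1.047 m/s


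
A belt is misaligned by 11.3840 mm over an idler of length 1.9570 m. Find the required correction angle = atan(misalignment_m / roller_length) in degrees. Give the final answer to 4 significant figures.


misalign_m = 11.3840 / 1000 = 0.011384 m
angle = atan(0.011384 / 1.9570)
angle = 0.3333 deg


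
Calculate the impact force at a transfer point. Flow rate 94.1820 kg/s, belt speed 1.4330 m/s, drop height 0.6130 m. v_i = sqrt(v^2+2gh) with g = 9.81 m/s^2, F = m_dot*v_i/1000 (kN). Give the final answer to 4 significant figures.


v_i = sqrt(1.4330^2 + 2*9.81*0.6130) = 3.75241 m/s
F = 94.1820 * 3.75241 / 1000
F = 0.3534 kN


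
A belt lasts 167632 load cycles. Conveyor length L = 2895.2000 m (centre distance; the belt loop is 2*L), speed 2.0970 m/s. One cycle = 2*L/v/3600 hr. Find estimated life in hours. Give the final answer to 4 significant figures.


cycle_time = 2 * 2895.2000 / 2.0970 / 3600 = 0.767022 hr
life = 167632 * 0.767022 = 128600 hours


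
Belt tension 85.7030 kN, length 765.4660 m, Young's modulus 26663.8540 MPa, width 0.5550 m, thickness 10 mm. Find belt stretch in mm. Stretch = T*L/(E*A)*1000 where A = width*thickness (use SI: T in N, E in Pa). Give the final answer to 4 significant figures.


A = 0.5550 * 0.01 = 0.00555 m^2
Stretch = 85.7030*1000 * 765.4660 / (26663.8540e6 * 0.00555) * 1000
Stretch = 443.3 mm


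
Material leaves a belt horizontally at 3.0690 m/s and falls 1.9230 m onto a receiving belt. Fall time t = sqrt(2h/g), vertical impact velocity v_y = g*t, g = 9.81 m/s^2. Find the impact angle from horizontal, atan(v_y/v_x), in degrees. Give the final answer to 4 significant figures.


t = sqrt(2*1.9230/9.81) = 0.626138 s
v_y = 9.81 * 0.626138 = 6.14241 m/s
angle = atan(6.14241 / 3.0690) = 63.45 deg


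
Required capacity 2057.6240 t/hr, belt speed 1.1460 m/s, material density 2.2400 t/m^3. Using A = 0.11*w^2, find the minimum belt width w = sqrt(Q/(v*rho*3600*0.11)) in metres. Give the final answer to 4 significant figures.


A_req = 2057.6240 / (1.1460 * 2.2400 * 3600) = 0.222654 m^2
w = sqrt(0.222654 / 0.11)
w = 1.423 m


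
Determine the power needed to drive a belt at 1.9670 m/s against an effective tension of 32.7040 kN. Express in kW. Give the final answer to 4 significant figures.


P = Te * v = 32.7040 * 1.9670
P = 64.33 kW


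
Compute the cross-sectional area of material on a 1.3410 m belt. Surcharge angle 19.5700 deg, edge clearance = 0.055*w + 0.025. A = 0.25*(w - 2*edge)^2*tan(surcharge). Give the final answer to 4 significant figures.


edge = 0.055*1.3410 + 0.025 = 0.098755 m
ew = 1.3410 - 2*0.098755 = 1.14349 m
A = 0.25 * 1.14349^2 * tan(19.5700 deg)
A = 0.1162 m^2


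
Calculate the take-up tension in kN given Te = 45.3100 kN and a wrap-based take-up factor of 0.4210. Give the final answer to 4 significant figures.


T_tu = 45.3100 * 0.4210
T_tu = 19.08 kN


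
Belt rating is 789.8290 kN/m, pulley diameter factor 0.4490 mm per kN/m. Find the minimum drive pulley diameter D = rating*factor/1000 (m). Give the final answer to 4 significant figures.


D = 789.8290 * 0.4490 / 1000
D = 0.3546 m


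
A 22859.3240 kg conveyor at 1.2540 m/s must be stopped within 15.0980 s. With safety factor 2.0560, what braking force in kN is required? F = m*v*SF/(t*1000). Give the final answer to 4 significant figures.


F = 22859.3240 * 1.2540 / 15.0980 * 2.0560 / 1000
F = 3.904 kN


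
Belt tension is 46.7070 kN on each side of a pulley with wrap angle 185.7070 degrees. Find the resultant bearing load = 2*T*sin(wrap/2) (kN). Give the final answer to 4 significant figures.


F = 2 * 46.7070 * sin(185.7070/2 deg)
F = 93.30 kN


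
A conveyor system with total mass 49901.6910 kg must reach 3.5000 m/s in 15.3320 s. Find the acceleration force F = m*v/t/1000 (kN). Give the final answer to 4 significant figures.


F = 49901.6910 * 3.5000 / 15.3320 / 1000
F = 11.39 kN


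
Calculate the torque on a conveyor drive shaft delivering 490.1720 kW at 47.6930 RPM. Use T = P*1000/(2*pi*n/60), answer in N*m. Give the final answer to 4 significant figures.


omega = 2*pi*47.6930/60 = 4.9944 rad/s
T = 490.1720*1000 / 4.9944
T = 98140 N*m


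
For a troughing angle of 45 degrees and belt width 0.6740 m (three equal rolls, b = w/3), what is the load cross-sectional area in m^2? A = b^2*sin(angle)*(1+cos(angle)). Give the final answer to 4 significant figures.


b = 0.6740/3 = 0.224667 m
A = 0.224667^2 * sin(45 deg) * (1 + cos(45 deg))
A = 0.06093 m^2


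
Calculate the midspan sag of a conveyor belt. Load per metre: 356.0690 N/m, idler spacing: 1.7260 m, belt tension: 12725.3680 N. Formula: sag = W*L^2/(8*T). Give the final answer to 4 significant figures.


sag = 356.0690 * 1.7260^2 / (8 * 12725.3680)
sag = 0.01042 m


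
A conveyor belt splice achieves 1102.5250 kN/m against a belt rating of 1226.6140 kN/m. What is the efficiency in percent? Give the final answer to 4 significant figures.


Eff = 1102.5250 / 1226.6140 * 100
Eff = 89.88 %


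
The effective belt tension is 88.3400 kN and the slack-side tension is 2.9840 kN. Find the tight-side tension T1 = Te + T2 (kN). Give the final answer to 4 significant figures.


T1 = Te + T2 = 88.3400 + 2.9840
T1 = 91.32 kN


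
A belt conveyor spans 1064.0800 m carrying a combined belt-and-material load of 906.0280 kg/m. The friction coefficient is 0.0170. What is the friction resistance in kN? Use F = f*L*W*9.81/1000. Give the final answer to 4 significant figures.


F = 0.0170 * 1064.0800 * 906.0280 * 9.81 / 1000
F = 160.8 kN


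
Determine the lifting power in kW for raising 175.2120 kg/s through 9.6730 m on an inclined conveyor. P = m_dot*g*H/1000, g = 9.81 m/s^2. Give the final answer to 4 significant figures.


P = 175.2120 * 9.81 * 9.6730 / 1000
P = 16.63 kW


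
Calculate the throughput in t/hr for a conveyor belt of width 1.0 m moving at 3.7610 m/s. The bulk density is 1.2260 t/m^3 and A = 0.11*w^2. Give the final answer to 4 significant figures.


A = 0.11 * 1.0^2 = 0.11 m^2
C = 0.11 * 3.7610 * 1.2260 * 3600
C = 1826 t/hr


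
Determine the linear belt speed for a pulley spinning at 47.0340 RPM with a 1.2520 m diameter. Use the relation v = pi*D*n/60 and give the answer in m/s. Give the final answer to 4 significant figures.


v = pi * 1.2520 * 47.0340 / 60
v = 3.083 m/s


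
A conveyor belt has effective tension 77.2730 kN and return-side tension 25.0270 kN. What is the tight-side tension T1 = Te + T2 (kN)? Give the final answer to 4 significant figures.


T1 = Te + T2 = 77.2730 + 25.0270
T1 = 102.3 kN


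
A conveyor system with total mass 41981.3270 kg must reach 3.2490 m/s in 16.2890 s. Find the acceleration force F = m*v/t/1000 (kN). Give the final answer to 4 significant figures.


F = 41981.3270 * 3.2490 / 16.2890 / 1000
F = 8.374 kN


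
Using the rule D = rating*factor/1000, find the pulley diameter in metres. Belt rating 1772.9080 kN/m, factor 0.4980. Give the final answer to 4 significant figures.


D = 1772.9080 * 0.4980 / 1000
D = 0.8829 m


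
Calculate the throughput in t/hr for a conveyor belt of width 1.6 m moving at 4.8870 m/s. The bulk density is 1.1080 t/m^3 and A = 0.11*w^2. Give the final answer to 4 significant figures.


A = 0.11 * 1.6^2 = 0.2816 m^2
C = 0.2816 * 4.8870 * 1.1080 * 3600
C = 5489 t/hr


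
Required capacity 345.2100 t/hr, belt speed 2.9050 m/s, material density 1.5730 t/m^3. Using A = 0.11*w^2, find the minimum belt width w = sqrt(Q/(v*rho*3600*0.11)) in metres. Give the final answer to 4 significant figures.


A_req = 345.2100 / (2.9050 * 1.5730 * 3600) = 0.0209849 m^2
w = sqrt(0.0209849 / 0.11)
w = 0.4368 m


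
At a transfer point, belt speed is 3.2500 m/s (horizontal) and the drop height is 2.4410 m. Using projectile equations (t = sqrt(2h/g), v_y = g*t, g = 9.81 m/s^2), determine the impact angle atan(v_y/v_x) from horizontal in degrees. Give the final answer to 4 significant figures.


t = sqrt(2*2.4410/9.81) = 0.705447 s
v_y = 9.81 * 0.705447 = 6.92044 m/s
angle = atan(6.92044 / 3.2500) = 64.84 deg


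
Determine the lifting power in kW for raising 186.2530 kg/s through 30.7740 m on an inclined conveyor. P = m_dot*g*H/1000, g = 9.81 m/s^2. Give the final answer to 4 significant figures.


P = 186.2530 * 9.81 * 30.7740 / 1000
P = 56.23 kW


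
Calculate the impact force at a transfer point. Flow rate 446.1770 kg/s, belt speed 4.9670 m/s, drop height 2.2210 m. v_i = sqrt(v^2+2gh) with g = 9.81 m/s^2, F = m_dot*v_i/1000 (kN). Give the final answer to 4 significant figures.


v_i = sqrt(4.9670^2 + 2*9.81*2.2210) = 8.26118 m/s
F = 446.1770 * 8.26118 / 1000
F = 3.686 kN


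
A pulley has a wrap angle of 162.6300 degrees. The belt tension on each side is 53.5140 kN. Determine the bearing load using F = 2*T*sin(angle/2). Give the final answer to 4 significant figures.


F = 2 * 53.5140 * sin(162.6300/2 deg)
F = 105.8 kN


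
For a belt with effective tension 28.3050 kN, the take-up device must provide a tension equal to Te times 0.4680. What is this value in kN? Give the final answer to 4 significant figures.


T_tu = 28.3050 * 0.4680
T_tu = 13.25 kN


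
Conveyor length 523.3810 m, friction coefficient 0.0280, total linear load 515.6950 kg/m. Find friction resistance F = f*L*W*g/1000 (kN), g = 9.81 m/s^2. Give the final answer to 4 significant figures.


F = 0.0280 * 523.3810 * 515.6950 * 9.81 / 1000
F = 74.14 kN


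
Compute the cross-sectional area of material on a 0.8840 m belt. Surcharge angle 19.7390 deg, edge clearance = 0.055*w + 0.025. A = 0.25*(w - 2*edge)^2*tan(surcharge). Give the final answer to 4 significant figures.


edge = 0.055*0.8840 + 0.025 = 0.07362 m
ew = 0.8840 - 2*0.07362 = 0.73676 m
A = 0.25 * 0.73676^2 * tan(19.7390 deg)
A = 0.04869 m^2


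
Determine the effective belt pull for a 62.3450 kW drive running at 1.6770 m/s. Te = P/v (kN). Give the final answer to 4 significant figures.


Te = P / v = 62.3450 / 1.6770
Te = 37.18 kN


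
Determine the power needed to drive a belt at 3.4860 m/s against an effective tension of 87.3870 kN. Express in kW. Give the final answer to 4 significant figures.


P = Te * v = 87.3870 * 3.4860
P = 304.6 kW


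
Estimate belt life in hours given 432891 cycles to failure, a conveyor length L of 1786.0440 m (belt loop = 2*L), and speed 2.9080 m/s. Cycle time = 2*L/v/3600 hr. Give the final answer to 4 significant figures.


cycle_time = 2 * 1786.0440 / 2.9080 / 3600 = 0.341213 hr
life = 432891 * 0.341213 = 147700 hours


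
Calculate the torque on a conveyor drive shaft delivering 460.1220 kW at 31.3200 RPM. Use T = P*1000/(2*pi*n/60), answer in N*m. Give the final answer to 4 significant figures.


omega = 2*pi*31.3200/60 = 3.27982 rad/s
T = 460.1220*1000 / 3.27982
T = 140300 N*m


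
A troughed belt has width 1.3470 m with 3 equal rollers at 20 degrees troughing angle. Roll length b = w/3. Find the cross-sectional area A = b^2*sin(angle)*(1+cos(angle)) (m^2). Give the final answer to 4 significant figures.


b = 1.3470/3 = 0.449 m
A = 0.449^2 * sin(20 deg) * (1 + cos(20 deg))
A = 0.1337 m^2


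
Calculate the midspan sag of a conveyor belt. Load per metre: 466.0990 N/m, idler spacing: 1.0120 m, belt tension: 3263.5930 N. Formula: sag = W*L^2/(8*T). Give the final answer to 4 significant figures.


sag = 466.0990 * 1.0120^2 / (8 * 3263.5930)
sag = 0.01828 m


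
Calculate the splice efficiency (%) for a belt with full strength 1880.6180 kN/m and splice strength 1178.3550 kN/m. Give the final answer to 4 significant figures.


Eff = 1178.3550 / 1880.6180 * 100
Eff = 62.66 %


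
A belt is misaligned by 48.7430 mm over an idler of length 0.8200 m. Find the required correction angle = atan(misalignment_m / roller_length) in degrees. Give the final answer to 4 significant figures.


misalign_m = 48.7430 / 1000 = 0.048743 m
angle = atan(0.048743 / 0.8200)
angle = 3.402 deg


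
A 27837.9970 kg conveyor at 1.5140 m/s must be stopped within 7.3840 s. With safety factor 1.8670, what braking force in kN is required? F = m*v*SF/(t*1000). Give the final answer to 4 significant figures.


F = 27837.9970 * 1.5140 / 7.3840 * 1.8670 / 1000
F = 10.66 kN


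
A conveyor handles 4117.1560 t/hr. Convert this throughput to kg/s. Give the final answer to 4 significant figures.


m_dot = 4117.1560 * 1000 / 3600
m_dot = 1144 kg/s


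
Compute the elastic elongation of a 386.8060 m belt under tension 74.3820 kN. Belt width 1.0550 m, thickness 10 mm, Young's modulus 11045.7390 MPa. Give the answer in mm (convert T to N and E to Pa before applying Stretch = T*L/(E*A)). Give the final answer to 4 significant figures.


A = 1.0550 * 0.01 = 0.01055 m^2
Stretch = 74.3820*1000 * 386.8060 / (11045.7390e6 * 0.01055) * 1000
Stretch = 246.9 mm


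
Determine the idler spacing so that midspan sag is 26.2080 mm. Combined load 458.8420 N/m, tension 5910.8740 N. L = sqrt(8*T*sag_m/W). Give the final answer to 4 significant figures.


sag = 26.2080/1000 = 0.026208 m
L = sqrt(8 * 5910.8740 * 0.026208 / 458.8420)
L = 1.643 m


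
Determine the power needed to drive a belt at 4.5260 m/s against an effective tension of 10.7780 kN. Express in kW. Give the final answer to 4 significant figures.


P = Te * v = 10.7780 * 4.5260
P = 48.78 kW


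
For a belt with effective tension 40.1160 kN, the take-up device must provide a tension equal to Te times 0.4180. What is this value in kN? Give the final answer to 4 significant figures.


T_tu = 40.1160 * 0.4180
T_tu = 16.77 kN


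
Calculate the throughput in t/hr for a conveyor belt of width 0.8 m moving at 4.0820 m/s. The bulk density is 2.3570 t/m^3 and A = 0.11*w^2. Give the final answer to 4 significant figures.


A = 0.11 * 0.8^2 = 0.0704 m^2
C = 0.0704 * 4.0820 * 2.3570 * 3600
C = 2438 t/hr


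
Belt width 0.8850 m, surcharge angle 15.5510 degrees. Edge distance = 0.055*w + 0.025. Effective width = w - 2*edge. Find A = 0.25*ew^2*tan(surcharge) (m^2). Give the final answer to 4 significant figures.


edge = 0.055*0.8850 + 0.025 = 0.073675 m
ew = 0.8850 - 2*0.073675 = 0.73765 m
A = 0.25 * 0.73765^2 * tan(15.5510 deg)
A = 0.03786 m^2


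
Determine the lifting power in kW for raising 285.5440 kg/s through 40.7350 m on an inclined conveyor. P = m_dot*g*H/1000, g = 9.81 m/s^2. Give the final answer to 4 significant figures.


P = 285.5440 * 9.81 * 40.7350 / 1000
P = 114.1 kW


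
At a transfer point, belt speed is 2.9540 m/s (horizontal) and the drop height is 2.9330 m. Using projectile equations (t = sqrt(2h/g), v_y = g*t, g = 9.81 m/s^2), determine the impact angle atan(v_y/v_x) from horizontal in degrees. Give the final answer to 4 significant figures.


t = sqrt(2*2.9330/9.81) = 0.77328 s
v_y = 9.81 * 0.77328 = 7.58588 m/s
angle = atan(7.58588 / 2.9540) = 68.72 deg


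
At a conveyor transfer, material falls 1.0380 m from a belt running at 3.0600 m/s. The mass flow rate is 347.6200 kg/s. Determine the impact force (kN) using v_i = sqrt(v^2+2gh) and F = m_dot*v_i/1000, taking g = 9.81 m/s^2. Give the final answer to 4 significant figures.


v_i = sqrt(3.0600^2 + 2*9.81*1.0380) = 5.45245 m/s
F = 347.6200 * 5.45245 / 1000
F = 1.895 kN


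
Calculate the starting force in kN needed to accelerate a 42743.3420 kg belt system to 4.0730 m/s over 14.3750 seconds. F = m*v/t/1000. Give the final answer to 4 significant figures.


F = 42743.3420 * 4.0730 / 14.3750 / 1000
F = 12.11 kN


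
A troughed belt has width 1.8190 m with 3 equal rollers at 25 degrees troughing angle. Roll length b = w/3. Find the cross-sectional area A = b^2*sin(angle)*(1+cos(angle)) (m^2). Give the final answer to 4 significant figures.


b = 1.8190/3 = 0.606333 m
A = 0.606333^2 * sin(25 deg) * (1 + cos(25 deg))
A = 0.2962 m^2


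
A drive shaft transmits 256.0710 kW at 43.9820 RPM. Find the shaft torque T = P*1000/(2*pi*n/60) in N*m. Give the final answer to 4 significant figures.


omega = 2*pi*43.9820/60 = 4.60578 rad/s
T = 256.0710*1000 / 4.60578
T = 55600 N*m


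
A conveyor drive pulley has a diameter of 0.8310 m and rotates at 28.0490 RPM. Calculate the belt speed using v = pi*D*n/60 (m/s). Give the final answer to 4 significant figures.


v = pi * 0.8310 * 28.0490 / 60
v = 1.220 m/s


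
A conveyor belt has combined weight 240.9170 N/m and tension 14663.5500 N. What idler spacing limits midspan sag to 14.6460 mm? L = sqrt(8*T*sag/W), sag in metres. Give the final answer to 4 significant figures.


sag = 14.6460/1000 = 0.014646 m
L = sqrt(8 * 14663.5500 * 0.014646 / 240.9170)
L = 2.670 m


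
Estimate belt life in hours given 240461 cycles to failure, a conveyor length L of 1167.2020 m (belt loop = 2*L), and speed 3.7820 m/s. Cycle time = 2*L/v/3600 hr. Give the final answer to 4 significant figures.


cycle_time = 2 * 1167.2020 / 3.7820 / 3600 = 0.171456 hr
life = 240461 * 0.171456 = 41230 hours


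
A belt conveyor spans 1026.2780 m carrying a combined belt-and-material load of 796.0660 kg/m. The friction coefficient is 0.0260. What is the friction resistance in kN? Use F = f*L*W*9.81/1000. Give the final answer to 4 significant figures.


F = 0.0260 * 1026.2780 * 796.0660 * 9.81 / 1000
F = 208.4 kN


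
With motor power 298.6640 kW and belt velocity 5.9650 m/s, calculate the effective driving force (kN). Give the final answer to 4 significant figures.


Te = P / v = 298.6640 / 5.9650
Te = 50.07 kN


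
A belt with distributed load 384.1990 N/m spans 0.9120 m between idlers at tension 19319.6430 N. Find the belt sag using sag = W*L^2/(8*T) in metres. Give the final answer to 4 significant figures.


sag = 384.1990 * 0.9120^2 / (8 * 19319.6430)
sag = 0.002068 m


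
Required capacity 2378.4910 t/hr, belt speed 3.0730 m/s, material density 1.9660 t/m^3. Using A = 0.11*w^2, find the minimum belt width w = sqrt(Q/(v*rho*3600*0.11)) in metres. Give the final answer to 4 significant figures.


A_req = 2378.4910 / (3.0730 * 1.9660 * 3600) = 0.109359 m^2
w = sqrt(0.109359 / 0.11)
w = 0.9971 m


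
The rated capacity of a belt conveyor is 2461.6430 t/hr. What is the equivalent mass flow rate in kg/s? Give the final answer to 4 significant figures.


m_dot = 2461.6430 * 1000 / 3600
m_dot = 683.8 kg/s


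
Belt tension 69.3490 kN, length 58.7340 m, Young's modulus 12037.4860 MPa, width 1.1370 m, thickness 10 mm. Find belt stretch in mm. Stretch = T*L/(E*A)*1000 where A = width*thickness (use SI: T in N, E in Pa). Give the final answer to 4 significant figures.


A = 1.1370 * 0.01 = 0.01137 m^2
Stretch = 69.3490*1000 * 58.7340 / (12037.4860e6 * 0.01137) * 1000
Stretch = 29.76 mm


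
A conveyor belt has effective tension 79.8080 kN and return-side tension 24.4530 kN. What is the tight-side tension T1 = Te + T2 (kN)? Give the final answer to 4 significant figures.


T1 = Te + T2 = 79.8080 + 24.4530
T1 = 104.3 kN


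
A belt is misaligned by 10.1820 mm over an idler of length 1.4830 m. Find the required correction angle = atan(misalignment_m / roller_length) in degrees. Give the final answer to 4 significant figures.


misalign_m = 10.1820 / 1000 = 0.010182 m
angle = atan(0.010182 / 1.4830)
angle = 0.3934 deg


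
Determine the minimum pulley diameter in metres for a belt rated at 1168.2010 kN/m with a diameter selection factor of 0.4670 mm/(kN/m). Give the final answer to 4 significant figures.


D = 1168.2010 * 0.4670 / 1000
D = 0.5455 m


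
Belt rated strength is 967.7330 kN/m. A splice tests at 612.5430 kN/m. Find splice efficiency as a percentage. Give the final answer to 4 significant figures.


Eff = 612.5430 / 967.7330 * 100
Eff = 63.30 %


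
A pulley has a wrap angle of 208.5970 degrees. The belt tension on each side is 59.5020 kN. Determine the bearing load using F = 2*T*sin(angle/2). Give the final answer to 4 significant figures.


F = 2 * 59.5020 * sin(208.5970/2 deg)
F = 115.3 kN


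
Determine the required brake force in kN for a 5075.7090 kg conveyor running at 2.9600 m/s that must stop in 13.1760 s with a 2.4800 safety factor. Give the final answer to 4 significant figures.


F = 5075.7090 * 2.9600 / 13.1760 * 2.4800 / 1000
F = 2.828 kN


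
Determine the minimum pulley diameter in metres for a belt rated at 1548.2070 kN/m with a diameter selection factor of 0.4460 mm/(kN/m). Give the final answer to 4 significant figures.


D = 1548.2070 * 0.4460 / 1000
D = 0.6905 m


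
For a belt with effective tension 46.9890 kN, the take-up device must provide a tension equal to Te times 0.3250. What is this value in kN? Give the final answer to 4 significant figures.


T_tu = 46.9890 * 0.3250
T_tu = 15.27 kN


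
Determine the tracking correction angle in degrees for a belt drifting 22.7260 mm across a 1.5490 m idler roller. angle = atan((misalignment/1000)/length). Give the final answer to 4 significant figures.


misalign_m = 22.7260 / 1000 = 0.022726 m
angle = atan(0.022726 / 1.5490)
angle = 0.8405 deg


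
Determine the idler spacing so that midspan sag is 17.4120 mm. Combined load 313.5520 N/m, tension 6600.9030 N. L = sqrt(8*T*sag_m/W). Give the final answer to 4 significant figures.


sag = 17.4120/1000 = 0.017412 m
L = sqrt(8 * 6600.9030 * 0.017412 / 313.5520)
L = 1.712 m


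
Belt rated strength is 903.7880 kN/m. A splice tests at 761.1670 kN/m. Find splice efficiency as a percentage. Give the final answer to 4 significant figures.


Eff = 761.1670 / 903.7880 * 100
Eff = 84.22 %


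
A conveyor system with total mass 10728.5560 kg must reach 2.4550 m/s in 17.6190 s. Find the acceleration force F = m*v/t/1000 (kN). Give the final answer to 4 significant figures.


F = 10728.5560 * 2.4550 / 17.6190 / 1000
F = 1.495 kN


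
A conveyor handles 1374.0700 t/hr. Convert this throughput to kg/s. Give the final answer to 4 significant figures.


m_dot = 1374.0700 * 1000 / 3600
m_dot = 381.7 kg/s


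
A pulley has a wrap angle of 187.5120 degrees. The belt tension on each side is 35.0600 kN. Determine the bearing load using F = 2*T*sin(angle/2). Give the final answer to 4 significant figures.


F = 2 * 35.0600 * sin(187.5120/2 deg)
F = 69.97 kN


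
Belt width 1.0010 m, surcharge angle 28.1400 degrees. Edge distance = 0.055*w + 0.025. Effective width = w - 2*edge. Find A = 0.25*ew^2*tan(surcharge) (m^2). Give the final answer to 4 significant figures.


edge = 0.055*1.0010 + 0.025 = 0.080055 m
ew = 1.0010 - 2*0.080055 = 0.84089 m
A = 0.25 * 0.84089^2 * tan(28.1400 deg)
A = 0.09455 m^2


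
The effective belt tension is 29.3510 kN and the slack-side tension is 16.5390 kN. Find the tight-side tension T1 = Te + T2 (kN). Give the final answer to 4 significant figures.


T1 = Te + T2 = 29.3510 + 16.5390
T1 = 45.89 kN


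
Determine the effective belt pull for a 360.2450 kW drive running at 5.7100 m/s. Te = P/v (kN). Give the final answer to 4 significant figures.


Te = P / v = 360.2450 / 5.7100
Te = 63.09 kN


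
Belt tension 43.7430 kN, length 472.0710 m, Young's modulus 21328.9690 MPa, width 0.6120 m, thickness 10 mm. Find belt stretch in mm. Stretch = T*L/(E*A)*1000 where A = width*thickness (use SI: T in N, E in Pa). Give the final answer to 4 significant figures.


A = 0.6120 * 0.01 = 0.00612 m^2
Stretch = 43.7430*1000 * 472.0710 / (21328.9690e6 * 0.00612) * 1000
Stretch = 158.2 mm


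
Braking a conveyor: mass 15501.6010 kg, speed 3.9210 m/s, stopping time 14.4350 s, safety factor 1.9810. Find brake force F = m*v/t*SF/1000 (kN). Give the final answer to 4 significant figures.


F = 15501.6010 * 3.9210 / 14.4350 * 1.9810 / 1000
F = 8.341 kN


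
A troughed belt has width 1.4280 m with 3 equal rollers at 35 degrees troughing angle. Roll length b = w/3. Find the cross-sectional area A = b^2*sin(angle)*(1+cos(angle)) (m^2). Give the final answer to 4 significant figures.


b = 1.4280/3 = 0.476 m
A = 0.476^2 * sin(35 deg) * (1 + cos(35 deg))
A = 0.2364 m^2


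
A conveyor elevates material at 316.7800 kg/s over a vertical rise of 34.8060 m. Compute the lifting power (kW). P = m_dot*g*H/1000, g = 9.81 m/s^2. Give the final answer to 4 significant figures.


P = 316.7800 * 9.81 * 34.8060 / 1000
P = 108.2 kW


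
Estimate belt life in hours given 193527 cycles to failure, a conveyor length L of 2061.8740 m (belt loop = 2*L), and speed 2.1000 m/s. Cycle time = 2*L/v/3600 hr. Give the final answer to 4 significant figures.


cycle_time = 2 * 2061.8740 / 2.1000 / 3600 = 0.545469 hr
life = 193527 * 0.545469 = 105600 hours


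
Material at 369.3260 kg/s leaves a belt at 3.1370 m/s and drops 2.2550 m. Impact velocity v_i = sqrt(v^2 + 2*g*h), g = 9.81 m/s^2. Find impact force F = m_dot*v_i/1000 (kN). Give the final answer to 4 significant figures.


v_i = sqrt(3.1370^2 + 2*9.81*2.2550) = 7.35417 m/s
F = 369.3260 * 7.35417 / 1000
F = 2.716 kN


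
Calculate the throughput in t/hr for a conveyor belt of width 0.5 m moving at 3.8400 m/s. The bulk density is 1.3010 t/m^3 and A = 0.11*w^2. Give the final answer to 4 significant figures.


A = 0.11 * 0.5^2 = 0.0275 m^2
C = 0.0275 * 3.8400 * 1.3010 * 3600
C = 494.6 t/hr


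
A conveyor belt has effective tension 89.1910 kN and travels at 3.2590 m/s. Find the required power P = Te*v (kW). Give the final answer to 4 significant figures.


P = Te * v = 89.1910 * 3.2590
P = 290.7 kW


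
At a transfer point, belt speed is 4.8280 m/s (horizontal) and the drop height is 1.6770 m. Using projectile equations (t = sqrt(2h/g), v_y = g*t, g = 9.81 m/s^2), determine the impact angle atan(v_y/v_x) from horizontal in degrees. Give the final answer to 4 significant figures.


t = sqrt(2*1.6770/9.81) = 0.584719 s
v_y = 9.81 * 0.584719 = 5.73609 m/s
angle = atan(5.73609 / 4.8280) = 49.91 deg


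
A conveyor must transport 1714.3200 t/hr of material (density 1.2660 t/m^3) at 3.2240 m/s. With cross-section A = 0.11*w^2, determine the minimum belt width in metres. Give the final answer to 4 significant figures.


A_req = 1714.3200 / (3.2240 * 1.2660 * 3600) = 0.11667 m^2
w = sqrt(0.11667 / 0.11)
w = 1.030 m


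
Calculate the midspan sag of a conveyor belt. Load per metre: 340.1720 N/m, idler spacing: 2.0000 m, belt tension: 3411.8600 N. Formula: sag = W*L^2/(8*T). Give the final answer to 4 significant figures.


sag = 340.1720 * 2.0000^2 / (8 * 3411.8600)
sag = 0.04985 m


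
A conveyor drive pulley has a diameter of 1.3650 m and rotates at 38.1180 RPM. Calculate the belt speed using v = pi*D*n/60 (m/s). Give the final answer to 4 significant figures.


v = pi * 1.3650 * 38.1180 / 60
v = 2.724 m/s


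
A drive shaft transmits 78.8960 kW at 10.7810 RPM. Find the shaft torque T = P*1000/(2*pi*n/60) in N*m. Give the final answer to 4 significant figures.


omega = 2*pi*10.7810/60 = 1.12898 rad/s
T = 78.8960*1000 / 1.12898
T = 69880 N*m


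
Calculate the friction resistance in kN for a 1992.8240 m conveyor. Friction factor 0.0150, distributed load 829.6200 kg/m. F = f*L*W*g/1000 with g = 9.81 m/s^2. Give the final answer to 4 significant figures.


F = 0.0150 * 1992.8240 * 829.6200 * 9.81 / 1000
F = 243.3 kN


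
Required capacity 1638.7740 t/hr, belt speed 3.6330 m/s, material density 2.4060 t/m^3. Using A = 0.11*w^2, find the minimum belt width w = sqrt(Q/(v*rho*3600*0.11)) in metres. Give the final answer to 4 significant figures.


A_req = 1638.7740 / (3.6330 * 2.4060 * 3600) = 0.0520781 m^2
w = sqrt(0.0520781 / 0.11)
w = 0.6881 m


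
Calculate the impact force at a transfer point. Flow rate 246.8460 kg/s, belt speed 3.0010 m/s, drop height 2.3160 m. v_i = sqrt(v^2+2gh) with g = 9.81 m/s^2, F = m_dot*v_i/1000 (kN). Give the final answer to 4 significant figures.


v_i = sqrt(3.0010^2 + 2*9.81*2.3160) = 7.37875 m/s
F = 246.8460 * 7.37875 / 1000
F = 1.821 kN


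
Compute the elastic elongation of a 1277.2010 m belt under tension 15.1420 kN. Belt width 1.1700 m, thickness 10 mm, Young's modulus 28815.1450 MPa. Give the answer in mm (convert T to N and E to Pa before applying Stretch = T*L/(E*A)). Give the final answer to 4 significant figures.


A = 1.1700 * 0.01 = 0.01170 m^2
Stretch = 15.1420*1000 * 1277.2010 / (28815.1450e6 * 0.01170) * 1000
Stretch = 57.36 mm


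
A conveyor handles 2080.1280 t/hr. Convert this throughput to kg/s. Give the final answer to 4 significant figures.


m_dot = 2080.1280 * 1000 / 3600
m_dot = 577.8 kg/s


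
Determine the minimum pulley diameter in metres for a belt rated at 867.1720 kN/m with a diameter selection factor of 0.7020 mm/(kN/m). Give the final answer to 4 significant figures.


D = 867.1720 * 0.7020 / 1000
D = 0.6088 m


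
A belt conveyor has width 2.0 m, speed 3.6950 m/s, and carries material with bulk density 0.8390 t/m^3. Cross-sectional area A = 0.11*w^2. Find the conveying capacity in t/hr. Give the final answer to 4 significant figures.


A = 0.11 * 2.0^2 = 0.44 m^2
C = 0.44 * 3.6950 * 0.8390 * 3600
C = 4911 t/hr


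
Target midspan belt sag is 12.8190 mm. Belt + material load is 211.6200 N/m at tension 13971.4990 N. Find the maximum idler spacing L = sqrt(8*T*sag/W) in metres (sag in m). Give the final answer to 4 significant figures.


sag = 12.8190/1000 = 0.012819 m
L = sqrt(8 * 13971.4990 * 0.012819 / 211.6200)
L = 2.602 m


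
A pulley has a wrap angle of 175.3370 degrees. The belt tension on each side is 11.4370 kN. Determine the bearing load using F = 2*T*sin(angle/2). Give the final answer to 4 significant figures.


F = 2 * 11.4370 * sin(175.3370/2 deg)
F = 22.86 kN


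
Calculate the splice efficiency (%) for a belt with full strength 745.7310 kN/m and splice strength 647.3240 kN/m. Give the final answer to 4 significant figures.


Eff = 647.3240 / 745.7310 * 100
Eff = 86.80 %


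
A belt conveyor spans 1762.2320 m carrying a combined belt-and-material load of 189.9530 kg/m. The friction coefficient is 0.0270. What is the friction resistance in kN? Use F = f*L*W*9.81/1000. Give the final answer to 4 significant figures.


F = 0.0270 * 1762.2320 * 189.9530 * 9.81 / 1000
F = 88.66 kN


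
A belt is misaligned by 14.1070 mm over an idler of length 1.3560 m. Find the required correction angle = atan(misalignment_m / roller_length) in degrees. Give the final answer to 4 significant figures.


misalign_m = 14.1070 / 1000 = 0.014107 m
angle = atan(0.014107 / 1.3560)
angle = 0.5960 deg


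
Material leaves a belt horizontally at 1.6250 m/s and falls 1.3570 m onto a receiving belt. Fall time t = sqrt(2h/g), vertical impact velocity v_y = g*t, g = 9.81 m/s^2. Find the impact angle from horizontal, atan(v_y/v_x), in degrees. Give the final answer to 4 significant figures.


t = sqrt(2*1.3570/9.81) = 0.525981 s
v_y = 9.81 * 0.525981 = 5.15987 m/s
angle = atan(5.15987 / 1.6250) = 72.52 deg


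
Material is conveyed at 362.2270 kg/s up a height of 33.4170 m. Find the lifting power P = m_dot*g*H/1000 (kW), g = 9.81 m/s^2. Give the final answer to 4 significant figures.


P = 362.2270 * 9.81 * 33.4170 / 1000
P = 118.7 kW


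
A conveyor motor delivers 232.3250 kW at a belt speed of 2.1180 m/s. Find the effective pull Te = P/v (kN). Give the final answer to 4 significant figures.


Te = P / v = 232.3250 / 2.1180
Te = 109.7 kN


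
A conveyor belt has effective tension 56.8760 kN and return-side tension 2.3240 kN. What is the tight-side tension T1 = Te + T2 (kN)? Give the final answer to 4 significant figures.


T1 = Te + T2 = 56.8760 + 2.3240
T1 = 59.20 kN


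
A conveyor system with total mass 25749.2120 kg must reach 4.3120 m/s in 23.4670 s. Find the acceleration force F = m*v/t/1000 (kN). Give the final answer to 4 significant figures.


F = 25749.2120 * 4.3120 / 23.4670 / 1000
F = 4.731 kN


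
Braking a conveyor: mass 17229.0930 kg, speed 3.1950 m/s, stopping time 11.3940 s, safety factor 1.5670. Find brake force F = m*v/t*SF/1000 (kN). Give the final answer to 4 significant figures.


F = 17229.0930 * 3.1950 / 11.3940 * 1.5670 / 1000
F = 7.571 kN


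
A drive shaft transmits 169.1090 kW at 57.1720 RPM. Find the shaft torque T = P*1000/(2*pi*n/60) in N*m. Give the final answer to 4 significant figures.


omega = 2*pi*57.1720/60 = 5.98704 rad/s
T = 169.1090*1000 / 5.98704
T = 28250 N*m


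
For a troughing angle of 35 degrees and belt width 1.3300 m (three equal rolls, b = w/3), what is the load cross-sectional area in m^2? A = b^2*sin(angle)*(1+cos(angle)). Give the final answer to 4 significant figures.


b = 1.3300/3 = 0.443333 m
A = 0.443333^2 * sin(35 deg) * (1 + cos(35 deg))
A = 0.2051 m^2


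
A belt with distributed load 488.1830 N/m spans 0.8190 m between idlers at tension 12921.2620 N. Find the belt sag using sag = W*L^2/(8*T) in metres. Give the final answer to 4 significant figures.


sag = 488.1830 * 0.8190^2 / (8 * 12921.2620)
sag = 0.003168 m


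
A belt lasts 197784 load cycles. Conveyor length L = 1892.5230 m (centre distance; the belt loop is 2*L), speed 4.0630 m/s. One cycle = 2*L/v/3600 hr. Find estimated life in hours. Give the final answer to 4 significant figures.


cycle_time = 2 * 1892.5230 / 4.0630 / 3600 = 0.258775 hr
life = 197784 * 0.258775 = 51180 hours


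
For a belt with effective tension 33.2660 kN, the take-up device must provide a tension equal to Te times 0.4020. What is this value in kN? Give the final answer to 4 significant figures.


T_tu = 33.2660 * 0.4020
T_tu = 13.37 kN


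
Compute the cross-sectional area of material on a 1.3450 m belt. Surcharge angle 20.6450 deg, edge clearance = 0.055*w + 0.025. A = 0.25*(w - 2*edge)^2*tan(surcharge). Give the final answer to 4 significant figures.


edge = 0.055*1.3450 + 0.025 = 0.098975 m
ew = 1.3450 - 2*0.098975 = 1.14705 m
A = 0.25 * 1.14705^2 * tan(20.6450 deg)
A = 0.1239 m^2


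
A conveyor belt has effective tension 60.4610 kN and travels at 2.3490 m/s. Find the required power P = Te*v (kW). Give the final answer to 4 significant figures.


P = Te * v = 60.4610 * 2.3490
P = 142.0 kW


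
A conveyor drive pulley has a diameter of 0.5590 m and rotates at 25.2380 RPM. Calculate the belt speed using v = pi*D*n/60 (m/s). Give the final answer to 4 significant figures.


v = pi * 0.5590 * 25.2380 / 60
v = 0.7387 m/s


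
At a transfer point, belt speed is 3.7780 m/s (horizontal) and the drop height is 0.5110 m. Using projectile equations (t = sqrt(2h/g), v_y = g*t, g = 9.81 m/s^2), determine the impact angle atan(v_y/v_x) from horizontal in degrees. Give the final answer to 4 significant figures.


t = sqrt(2*0.5110/9.81) = 0.322768 s
v_y = 9.81 * 0.322768 = 3.16635 m/s
angle = atan(3.16635 / 3.7780) = 39.97 deg


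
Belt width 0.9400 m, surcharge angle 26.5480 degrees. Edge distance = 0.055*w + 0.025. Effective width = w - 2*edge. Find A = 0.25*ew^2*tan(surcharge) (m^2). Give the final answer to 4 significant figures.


edge = 0.055*0.9400 + 0.025 = 0.0767 m
ew = 0.9400 - 2*0.0767 = 0.7866 m
A = 0.25 * 0.7866^2 * tan(26.5480 deg)
A = 0.07728 m^2
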